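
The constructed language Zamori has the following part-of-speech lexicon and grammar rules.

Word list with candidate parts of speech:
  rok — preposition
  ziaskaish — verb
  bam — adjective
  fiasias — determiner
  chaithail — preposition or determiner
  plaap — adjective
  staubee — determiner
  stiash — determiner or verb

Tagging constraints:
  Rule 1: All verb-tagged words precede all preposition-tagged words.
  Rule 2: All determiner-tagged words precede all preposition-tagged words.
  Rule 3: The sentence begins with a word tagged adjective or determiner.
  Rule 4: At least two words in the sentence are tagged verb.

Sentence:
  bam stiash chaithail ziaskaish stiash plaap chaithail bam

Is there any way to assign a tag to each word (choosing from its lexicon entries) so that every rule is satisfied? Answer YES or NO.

Candidates per position — 1:bam {adjective}; 2:stiash {determiner,verb}; 3:chaithail {preposition,determiner}; 4:ziaskaish {verb}; 5:stiash {determiner,verb}; 6:plaap {adjective}; 7:chaithail {preposition,determiner}; 8:bam {adjective}.
One satisfying assignment: adjective verb determiner verb determiner adjective preposition adjective.
Verifying each rule — rule 1 ✓; rule 2 ✓; rule 3 ✓; rule 4 ✓.

YES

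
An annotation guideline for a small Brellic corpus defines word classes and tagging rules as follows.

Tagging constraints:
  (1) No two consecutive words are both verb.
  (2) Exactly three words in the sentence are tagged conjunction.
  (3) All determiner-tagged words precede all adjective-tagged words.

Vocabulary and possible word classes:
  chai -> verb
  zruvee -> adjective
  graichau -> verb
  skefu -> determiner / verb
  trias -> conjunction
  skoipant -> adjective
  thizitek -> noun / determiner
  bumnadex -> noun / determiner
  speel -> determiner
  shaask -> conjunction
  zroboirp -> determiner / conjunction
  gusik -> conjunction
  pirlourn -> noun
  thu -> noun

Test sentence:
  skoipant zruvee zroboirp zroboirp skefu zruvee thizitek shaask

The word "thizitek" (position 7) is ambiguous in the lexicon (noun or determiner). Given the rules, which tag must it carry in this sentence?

noun

Candidates per position — 1:skoipant {adjective}; 2:zruvee {adjective}; 3:zroboirp {determiner,conjunction}; 4:zroboirp {determiner,conjunction}; 5:skefu {determiner,verb}; 6:zruvee {adjective}; 7:thizitek {noun,determiner}; 8:shaask {conjunction}.
At position 3, choosing determiner makes rule 2 impossible to satisfy; hence conjunction.
At position 4, choosing determiner makes rule 2 impossible to satisfy; hence conjunction.
At position 5, choosing determiner makes rule 3 impossible to satisfy; hence verb.
At position 7, choosing determiner makes rule 3 impossible to satisfy; hence noun.
The unique satisfying tagging is: adjective adjective conjunction conjunction verb adjective noun conjunction.
Checking: rule 1 satisfied; rule 2 satisfied; rule 3 satisfied.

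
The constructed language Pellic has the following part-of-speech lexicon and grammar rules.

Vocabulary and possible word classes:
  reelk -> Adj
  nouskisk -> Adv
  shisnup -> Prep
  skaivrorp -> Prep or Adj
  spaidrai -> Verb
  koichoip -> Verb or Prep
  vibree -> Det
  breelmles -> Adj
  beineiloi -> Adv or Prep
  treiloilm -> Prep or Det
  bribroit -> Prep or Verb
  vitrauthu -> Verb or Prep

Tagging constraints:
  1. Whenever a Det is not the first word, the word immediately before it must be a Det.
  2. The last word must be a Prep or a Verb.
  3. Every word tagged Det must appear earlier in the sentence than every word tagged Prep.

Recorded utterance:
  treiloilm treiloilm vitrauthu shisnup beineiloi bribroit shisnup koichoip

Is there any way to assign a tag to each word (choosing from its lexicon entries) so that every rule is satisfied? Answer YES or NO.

YES

Candidates per position — 1:treiloilm {Prep,Det}; 2:treiloilm {Prep,Det}; 3:vitrauthu {Verb,Prep}; 4:shisnup {Prep}; 5:beineiloi {Adv,Prep}; 6:bribroit {Prep,Verb}; 7:shisnup {Prep}; 8:koichoip {Verb,Prep}.
One satisfying assignment: Det Prep Prep Prep Adv Verb Prep Verb.
Verifying each rule — rule 1 holds; rule 2 holds; rule 3 holds.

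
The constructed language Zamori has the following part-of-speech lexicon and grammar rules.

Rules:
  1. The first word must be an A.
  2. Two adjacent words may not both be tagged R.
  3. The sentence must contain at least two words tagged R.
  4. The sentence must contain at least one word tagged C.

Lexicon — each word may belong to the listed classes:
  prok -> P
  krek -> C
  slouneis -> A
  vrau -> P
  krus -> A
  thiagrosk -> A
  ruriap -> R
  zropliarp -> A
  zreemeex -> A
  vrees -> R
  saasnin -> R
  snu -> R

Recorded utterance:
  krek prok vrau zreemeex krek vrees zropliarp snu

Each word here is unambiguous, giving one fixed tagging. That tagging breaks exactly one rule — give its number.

1

Fixed tagging: C P P A C R A R.
Rule check: R1 ✗, R2 ✓, R3 ✓, R4 ✓.
Only rule 1 fails.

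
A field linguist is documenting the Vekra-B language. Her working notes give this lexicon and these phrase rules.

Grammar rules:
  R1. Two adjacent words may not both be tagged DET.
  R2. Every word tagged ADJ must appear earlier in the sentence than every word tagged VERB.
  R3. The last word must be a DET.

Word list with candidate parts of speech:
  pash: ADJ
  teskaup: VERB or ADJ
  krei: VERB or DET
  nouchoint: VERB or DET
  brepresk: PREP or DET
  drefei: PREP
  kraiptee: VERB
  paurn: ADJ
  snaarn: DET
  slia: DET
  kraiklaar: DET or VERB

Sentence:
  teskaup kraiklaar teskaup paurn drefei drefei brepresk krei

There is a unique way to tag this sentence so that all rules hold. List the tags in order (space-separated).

Candidates per position — 1:teskaup {VERB,ADJ}; 2:kraiklaar {DET,VERB}; 3:teskaup {VERB,ADJ}; 4:paurn {ADJ}; 5:drefei {PREP}; 6:drefei {PREP}; 7:brepresk {PREP,DET}; 8:krei {VERB,DET}.
Word 1 cannot be VERB — rule 2 would then fail for every completion. It is ADJ.
Word 2 cannot be VERB — rule 2 would then fail for every completion. It is DET.
Word 3 cannot be VERB — rule 2 would then fail for every completion. It is ADJ.
Word 8 cannot be VERB — rule 3 would then fail for every completion. It is DET.
Word 7 cannot be DET — rule 1 would then fail for every completion. It is PREP.
The unique satisfying tagging is: ADJ DET ADJ ADJ PREP PREP PREP DET.
Check: rule 1 holds; rule 2 holds; rule 3 holds.

ADJ DET ADJ ADJ PREP PREP PREP DET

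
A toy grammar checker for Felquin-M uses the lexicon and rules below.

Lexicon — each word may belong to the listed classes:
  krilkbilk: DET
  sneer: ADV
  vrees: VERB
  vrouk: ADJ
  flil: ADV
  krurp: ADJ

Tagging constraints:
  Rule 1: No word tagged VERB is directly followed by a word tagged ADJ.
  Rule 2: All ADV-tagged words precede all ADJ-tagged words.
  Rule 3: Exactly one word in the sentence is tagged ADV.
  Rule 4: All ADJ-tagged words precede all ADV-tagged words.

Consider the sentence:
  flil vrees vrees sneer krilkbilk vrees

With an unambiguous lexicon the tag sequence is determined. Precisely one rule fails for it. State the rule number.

3

Fixed tagging: ADV VERB VERB ADV DET VERB.
Checking each rule: R1 holds, R2 holds, R3 violated, R4 holds.
Only rule 3 fails.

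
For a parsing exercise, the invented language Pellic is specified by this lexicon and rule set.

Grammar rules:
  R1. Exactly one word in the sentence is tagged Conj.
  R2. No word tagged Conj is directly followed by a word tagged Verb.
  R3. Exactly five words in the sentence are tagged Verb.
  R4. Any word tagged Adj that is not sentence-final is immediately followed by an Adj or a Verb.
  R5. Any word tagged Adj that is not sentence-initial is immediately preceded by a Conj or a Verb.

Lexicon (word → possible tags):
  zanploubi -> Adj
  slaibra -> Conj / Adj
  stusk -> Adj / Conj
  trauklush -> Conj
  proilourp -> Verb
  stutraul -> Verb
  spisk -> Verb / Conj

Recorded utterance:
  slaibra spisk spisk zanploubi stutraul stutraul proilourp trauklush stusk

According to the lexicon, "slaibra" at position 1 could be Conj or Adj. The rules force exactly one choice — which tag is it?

Adj

Candidates per position — 1:slaibra {Conj,Adj}; 2:spisk {Verb,Conj}; 3:spisk {Verb,Conj}; 4:zanploubi {Adj}; 5:stutraul {Verb}; 6:stutraul {Verb}; 7:proilourp {Verb}; 8:trauklush {Conj}; 9:stusk {Adj,Conj}.
Word 1 cannot be Conj — rule 1 would then fail for every completion. It is Adj.
Word 2 cannot be Conj — rule 1 would then fail for every completion. It is Verb.
Word 3 cannot be Conj — rule 1 would then fail for every completion. It is Verb.
Word 9 cannot be Conj — rule 1 would then fail for every completion. It is Adj.
That leaves exactly one tagging: Adj Verb Verb Adj Verb Verb Verb Conj Adj.
Check: rule 1 ✓; rule 2 ✓; rule 3 ✓; rule 4 ✓; rule 5 ✓.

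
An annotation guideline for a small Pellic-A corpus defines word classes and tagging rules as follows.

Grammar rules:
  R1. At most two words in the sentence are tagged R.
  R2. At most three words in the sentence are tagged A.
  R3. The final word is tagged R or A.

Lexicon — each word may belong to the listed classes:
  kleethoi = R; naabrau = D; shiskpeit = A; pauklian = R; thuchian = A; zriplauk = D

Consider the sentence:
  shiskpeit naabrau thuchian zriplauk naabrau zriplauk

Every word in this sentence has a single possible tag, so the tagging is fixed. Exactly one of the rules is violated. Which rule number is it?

3

Fixed tagging: A D A D D D.
Rule check: R1 ok, R2 ok, R3 fails.
Only rule 3 fails.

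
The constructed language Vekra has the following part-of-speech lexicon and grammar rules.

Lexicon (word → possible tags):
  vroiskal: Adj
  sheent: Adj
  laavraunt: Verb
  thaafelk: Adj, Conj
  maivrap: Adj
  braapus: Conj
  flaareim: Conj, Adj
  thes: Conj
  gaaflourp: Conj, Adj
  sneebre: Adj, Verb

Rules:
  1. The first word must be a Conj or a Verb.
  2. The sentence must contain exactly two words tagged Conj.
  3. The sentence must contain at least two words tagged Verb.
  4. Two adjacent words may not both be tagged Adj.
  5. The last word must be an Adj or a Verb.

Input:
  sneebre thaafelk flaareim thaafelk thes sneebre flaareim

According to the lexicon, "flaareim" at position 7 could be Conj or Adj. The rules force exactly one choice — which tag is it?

Adj

Candidates per position — 1:sneebre {Adj,Verb}; 2:thaafelk {Adj,Conj}; 3:flaareim {Conj,Adj}; 4:thaafelk {Adj,Conj}; 5:thes {Conj}; 6:sneebre {Adj,Verb}; 7:flaareim {Conj,Adj}.
Position 1: tagging it Adj would leave rule 1 unsatisfiable, so it must be Verb.
Position 6: tagging it Adj would leave rule 3 unsatisfiable, so it must be Verb.
Position 7: tagging it Conj would leave rule 5 unsatisfiable, so it must be Adj.
The remaining ambiguous positions (2, 3, 4) are resolved jointly — only one combination satisfies every rule.
So the tagging must be: Verb Adj Conj Adj Conj Verb Adj.
Check: rule 1 ok; rule 2 ok; rule 3 ok; rule 4 ok; rule 5 ok.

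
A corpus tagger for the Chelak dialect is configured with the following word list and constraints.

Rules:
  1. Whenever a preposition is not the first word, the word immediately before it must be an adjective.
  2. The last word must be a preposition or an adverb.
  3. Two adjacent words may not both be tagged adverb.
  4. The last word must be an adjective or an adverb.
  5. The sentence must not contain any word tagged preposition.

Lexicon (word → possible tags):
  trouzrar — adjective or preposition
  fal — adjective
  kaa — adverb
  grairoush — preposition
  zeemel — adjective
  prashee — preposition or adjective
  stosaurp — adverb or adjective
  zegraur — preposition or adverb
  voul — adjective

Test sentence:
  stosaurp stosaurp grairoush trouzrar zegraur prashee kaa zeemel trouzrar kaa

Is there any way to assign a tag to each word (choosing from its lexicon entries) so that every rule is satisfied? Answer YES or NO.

Candidates per position — 1:stosaurp {adverb,adjective}; 2:stosaurp {adverb,adjective}; 3:grairoush {preposition}; 4:trouzrar {adjective,preposition}; 5:zegraur {preposition,adverb}; 6:prashee {preposition,adjective}; 7:kaa {adverb}; 8:zeemel {adjective}; 9:trouzrar {adjective,preposition}; 10:kaa {adverb}.
Rule 5 cannot be satisfied by any choice of tags from the lexicon.
So there is no consistent tagging.

NO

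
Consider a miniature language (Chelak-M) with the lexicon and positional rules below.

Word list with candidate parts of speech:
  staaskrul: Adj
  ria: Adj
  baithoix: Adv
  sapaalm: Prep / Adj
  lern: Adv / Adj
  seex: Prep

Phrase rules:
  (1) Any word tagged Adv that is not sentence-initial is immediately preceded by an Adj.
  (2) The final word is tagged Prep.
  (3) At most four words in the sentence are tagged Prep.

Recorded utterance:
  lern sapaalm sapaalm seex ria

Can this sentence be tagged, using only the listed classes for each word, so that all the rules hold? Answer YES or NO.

Candidates per position — 1:lern {Adv,Adj}; 2:sapaalm {Prep,Adj}; 3:sapaalm {Prep,Adj}; 4:seex {Prep}; 5:ria {Adj}.
Rule 2 cannot be satisfied by any choice of tags from the lexicon.
So there is no consistent tagging.

NO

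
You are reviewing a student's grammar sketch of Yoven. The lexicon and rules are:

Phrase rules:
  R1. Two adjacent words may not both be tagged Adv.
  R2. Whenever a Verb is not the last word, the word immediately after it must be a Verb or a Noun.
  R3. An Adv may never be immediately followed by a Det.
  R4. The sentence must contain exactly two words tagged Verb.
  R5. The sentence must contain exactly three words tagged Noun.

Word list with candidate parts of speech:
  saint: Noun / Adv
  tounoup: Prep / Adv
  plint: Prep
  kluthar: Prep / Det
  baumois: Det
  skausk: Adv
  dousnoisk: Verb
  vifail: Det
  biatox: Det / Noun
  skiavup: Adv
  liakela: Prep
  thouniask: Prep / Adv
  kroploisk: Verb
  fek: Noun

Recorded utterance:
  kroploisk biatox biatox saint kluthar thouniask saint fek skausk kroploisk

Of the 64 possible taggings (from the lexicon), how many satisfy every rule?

Candidates per position — 1:kroploisk {Verb}; 2:biatox {Det,Noun}; 3:biatox {Det,Noun}; 4:saint {Noun,Adv}; 5:kluthar {Prep,Det}; 6:thouniask {Prep,Adv}; 7:saint {Noun,Adv}; 8:fek {Noun}; 9:skausk {Adv}; 10:kroploisk {Verb}.
There are 64 candidate sequences in total.
The sequences that satisfy every rule: Verb Noun Det Noun Prep Prep Adv Noun Adv Verb; Verb Noun Det Noun Det Prep Adv Noun Adv Verb; Verb Noun Det Adv Prep Prep Noun Noun Adv Verb; Verb Noun Det Adv Prep Adv Noun Noun Adv Verb; Verb Noun Noun Adv Prep Prep Adv Noun Adv Verb.
Count = 5.

5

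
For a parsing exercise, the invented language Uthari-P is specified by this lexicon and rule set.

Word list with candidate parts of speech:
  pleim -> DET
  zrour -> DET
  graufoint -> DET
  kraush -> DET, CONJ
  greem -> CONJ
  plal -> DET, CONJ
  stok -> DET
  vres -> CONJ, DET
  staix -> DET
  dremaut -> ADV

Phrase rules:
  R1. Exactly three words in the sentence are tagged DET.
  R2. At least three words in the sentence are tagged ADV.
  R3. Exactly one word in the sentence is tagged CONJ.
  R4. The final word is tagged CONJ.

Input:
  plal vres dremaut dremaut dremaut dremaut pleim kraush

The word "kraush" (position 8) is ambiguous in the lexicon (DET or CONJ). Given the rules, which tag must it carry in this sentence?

Candidates per position — 1:plal {DET,CONJ}; 2:vres {CONJ,DET}; 3:dremaut {ADV}; 4:dremaut {ADV}; 5:dremaut {ADV}; 6:dremaut {ADV}; 7:pleim {DET}; 8:kraush {DET,CONJ}.
At position 8, choosing DET makes rule 4 impossible to satisfy; hence CONJ.
At position 1, choosing CONJ makes rule 1 impossible to satisfy; hence DET.
At position 2, choosing CONJ makes rule 1 impossible to satisfy; hence DET.
The unique satisfying tagging is: DET DET ADV ADV ADV ADV DET CONJ.
Rule-by-rule: rule 1 ok; rule 2 ok; rule 3 ok; rule 4 ok.

CONJ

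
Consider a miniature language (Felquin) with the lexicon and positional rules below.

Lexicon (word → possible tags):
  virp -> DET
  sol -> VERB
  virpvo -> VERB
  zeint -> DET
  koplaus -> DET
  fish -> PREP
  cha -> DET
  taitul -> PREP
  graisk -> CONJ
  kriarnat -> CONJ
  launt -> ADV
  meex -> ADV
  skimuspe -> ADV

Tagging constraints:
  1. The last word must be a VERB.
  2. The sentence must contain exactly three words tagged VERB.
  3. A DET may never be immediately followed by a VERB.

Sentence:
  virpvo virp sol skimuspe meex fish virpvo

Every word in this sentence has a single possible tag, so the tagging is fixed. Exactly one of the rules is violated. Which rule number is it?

Fixed tagging: VERB DET VERB ADV ADV PREP VERB.
Checking each rule: R1 holds, R2 holds, R3 violated.
Only rule 3 fails.

3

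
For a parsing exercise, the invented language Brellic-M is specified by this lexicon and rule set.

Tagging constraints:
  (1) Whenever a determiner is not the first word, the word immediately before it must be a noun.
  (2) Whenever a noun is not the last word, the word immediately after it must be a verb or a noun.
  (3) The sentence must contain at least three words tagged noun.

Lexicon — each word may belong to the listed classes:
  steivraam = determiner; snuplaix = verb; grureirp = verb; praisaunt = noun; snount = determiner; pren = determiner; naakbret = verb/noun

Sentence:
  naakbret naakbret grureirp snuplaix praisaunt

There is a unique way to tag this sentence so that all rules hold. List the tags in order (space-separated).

noun noun verb verb noun

Candidates per position — 1:naakbret {verb,noun}; 2:naakbret {verb,noun}; 3:grureirp {verb}; 4:snuplaix {verb}; 5:praisaunt {noun}.
At position 1, choosing verb makes rule 3 impossible to satisfy; hence noun.
At position 2, choosing verb makes rule 3 impossible to satisfy; hence noun.
That leaves exactly one tagging: noun noun verb verb noun.
Check: rule 1 ✓; rule 2 ✓; rule 3 ✓.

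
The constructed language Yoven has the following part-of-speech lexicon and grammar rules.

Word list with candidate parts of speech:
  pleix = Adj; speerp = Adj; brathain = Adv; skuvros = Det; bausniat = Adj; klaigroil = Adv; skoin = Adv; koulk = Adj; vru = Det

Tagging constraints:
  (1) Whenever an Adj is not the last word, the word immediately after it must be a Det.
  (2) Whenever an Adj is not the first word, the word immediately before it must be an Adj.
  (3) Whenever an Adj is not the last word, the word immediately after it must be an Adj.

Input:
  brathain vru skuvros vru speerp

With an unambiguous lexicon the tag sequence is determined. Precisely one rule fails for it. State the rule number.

Fixed tagging: Adv Det Det Det Adj.
Applying the rules: R1 pass, R2 fail, R3 pass.
Only rule 2 fails.

2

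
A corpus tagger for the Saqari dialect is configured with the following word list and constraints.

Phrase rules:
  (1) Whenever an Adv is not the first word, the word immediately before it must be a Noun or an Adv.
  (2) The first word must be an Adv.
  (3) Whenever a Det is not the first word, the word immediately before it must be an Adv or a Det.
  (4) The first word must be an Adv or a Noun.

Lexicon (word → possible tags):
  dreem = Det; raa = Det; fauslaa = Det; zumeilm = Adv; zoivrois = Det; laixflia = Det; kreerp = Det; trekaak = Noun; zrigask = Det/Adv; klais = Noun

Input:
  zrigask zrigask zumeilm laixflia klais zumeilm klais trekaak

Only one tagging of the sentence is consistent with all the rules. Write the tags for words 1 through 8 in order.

Candidates per position — 1:zrigask {Det,Adv}; 2:zrigask {Det,Adv}; 3:zumeilm {Adv}; 4:laixflia {Det}; 5:klais {Noun}; 6:zumeilm {Adv}; 7:klais {Noun}; 8:trekaak {Noun}.
Word 1 cannot be Det — rule 1 would then fail for every completion. It is Adv.
Word 2 cannot be Det — rule 1 would then fail for every completion. It is Adv.
That leaves exactly one tagging: Adv Adv Adv Det Noun Adv Noun Noun.
Check: rule 1 ok; rule 2 ok; rule 3 ok; rule 4 ok.

Adv Adv Adv Det Noun Adv Noun Noun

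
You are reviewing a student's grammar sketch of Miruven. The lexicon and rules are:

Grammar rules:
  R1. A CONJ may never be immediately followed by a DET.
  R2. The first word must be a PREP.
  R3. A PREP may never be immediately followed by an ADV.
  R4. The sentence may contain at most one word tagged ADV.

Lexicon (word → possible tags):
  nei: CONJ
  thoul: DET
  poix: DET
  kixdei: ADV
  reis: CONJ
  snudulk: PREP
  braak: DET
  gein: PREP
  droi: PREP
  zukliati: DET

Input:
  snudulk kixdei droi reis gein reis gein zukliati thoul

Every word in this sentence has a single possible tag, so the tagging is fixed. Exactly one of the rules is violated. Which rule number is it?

Fixed tagging: PREP ADV PREP CONJ PREP CONJ PREP DET DET.
Applying the rules: R1 holds, R2 holds, R3 violated, R4 holds.
Only rule 3 fails.

3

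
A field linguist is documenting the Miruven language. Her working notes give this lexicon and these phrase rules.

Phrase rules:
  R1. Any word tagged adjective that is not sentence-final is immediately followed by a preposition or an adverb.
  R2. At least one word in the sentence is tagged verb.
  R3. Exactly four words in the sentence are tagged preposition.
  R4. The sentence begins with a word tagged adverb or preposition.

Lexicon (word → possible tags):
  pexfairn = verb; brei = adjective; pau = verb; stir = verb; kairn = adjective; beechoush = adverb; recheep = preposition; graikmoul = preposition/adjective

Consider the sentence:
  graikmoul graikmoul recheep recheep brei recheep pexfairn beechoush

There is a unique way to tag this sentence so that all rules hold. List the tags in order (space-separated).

Candidates per position — 1:graikmoul {preposition,adjective}; 2:graikmoul {preposition,adjective}; 3:recheep {preposition}; 4:recheep {preposition}; 5:brei {adjective}; 6:recheep {preposition}; 7:pexfairn {verb}; 8:beechoush {adverb}.
Position 1: tagging it adjective would leave rule 4 unsatisfiable, so it must be preposition.
Position 2: tagging it preposition would leave rule 3 unsatisfiable, so it must be adjective.
So the tagging must be: preposition adjective preposition preposition adjective preposition verb adverb.
Verifying each rule — rule 1 ✓; rule 2 ✓; rule 3 ✓; rule 4 ✓.

preposition adjective preposition preposition adjective preposition verb adverb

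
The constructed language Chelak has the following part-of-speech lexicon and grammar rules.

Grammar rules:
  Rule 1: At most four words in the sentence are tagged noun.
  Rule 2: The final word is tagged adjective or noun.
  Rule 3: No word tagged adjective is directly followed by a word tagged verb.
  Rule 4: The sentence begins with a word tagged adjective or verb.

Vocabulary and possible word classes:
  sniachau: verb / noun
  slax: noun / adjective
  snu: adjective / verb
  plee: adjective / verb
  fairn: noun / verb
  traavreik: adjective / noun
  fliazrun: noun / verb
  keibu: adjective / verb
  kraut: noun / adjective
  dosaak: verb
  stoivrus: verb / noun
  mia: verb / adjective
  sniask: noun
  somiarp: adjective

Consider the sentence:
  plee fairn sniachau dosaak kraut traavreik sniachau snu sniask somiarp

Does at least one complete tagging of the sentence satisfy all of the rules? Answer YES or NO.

YES

Candidates per position — 1:plee {adjective,verb}; 2:fairn {noun,verb}; 3:sniachau {verb,noun}; 4:dosaak {verb}; 5:kraut {noun,adjective}; 6:traavreik {adjective,noun}; 7:sniachau {verb,noun}; 8:snu {adjective,verb}; 9:sniask {noun}; 10:somiarp {adjective}.
One satisfying assignment: verb verb verb verb noun adjective noun verb noun adjective.
Checking: rule 1 ✓; rule 2 ✓; rule 3 ✓; rule 4 ✓.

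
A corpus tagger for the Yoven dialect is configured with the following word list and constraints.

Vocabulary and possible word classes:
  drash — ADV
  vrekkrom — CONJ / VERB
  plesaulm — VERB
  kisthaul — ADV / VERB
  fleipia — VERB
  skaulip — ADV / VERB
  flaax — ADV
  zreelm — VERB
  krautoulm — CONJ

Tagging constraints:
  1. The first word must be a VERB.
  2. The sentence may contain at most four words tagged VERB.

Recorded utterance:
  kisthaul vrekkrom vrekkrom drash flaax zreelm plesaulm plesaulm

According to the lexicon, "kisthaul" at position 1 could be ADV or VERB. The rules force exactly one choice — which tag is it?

VERB

Candidates per position — 1:kisthaul {ADV,VERB}; 2:vrekkrom {CONJ,VERB}; 3:vrekkrom {CONJ,VERB}; 4:drash {ADV}; 5:flaax {ADV}; 6:zreelm {VERB}; 7:plesaulm {VERB}; 8:plesaulm {VERB}.
If word 1 were ADV, no tagging could satisfy rule 1; so word 1 is VERB.
If word 2 were VERB, no tagging could satisfy rule 2; so word 2 is CONJ.
If word 3 were VERB, no tagging could satisfy rule 2; so word 3 is CONJ.
The unique satisfying tagging is: VERB CONJ CONJ ADV ADV VERB VERB VERB.
Check: rule 1 satisfied; rule 2 satisfied.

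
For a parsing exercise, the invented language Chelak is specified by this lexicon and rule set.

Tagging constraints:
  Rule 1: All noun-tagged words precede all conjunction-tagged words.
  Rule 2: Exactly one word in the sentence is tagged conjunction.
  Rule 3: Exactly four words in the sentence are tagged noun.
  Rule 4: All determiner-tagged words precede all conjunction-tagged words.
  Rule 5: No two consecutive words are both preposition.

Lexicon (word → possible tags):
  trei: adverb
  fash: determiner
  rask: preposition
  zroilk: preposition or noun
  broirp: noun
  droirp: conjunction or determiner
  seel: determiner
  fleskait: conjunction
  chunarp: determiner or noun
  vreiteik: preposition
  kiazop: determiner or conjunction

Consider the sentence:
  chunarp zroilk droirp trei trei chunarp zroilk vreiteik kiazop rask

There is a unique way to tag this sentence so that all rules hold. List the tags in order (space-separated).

noun noun determiner adverb adverb noun noun preposition conjunction preposition

Candidates per position — 1:chunarp {determiner,noun}; 2:zroilk {preposition,noun}; 3:droirp {conjunction,determiner}; 4:trei {adverb}; 5:trei {adverb}; 6:chunarp {determiner,noun}; 7:zroilk {preposition,noun}; 8:vreiteik {preposition}; 9:kiazop {determiner,conjunction}; 10:rask {preposition}.
Position 1: tagging it determiner would leave rule 3 unsatisfiable, so it must be noun.
Position 2: tagging it preposition would leave rule 3 unsatisfiable, so it must be noun.
Position 6: tagging it determiner would leave rule 3 unsatisfiable, so it must be noun.
Position 7: tagging it preposition would leave rule 3 unsatisfiable, so it must be noun.
Position 3: tagging it conjunction would leave rule 1 unsatisfiable, so it must be determiner.
Position 9: tagging it determiner would leave rule 2 unsatisfiable, so it must be conjunction.
That leaves exactly one tagging: noun noun determiner adverb adverb noun noun preposition conjunction preposition.
Verifying each rule — rule 1 holds; rule 2 holds; rule 3 holds; rule 4 holds; rule 5 holds.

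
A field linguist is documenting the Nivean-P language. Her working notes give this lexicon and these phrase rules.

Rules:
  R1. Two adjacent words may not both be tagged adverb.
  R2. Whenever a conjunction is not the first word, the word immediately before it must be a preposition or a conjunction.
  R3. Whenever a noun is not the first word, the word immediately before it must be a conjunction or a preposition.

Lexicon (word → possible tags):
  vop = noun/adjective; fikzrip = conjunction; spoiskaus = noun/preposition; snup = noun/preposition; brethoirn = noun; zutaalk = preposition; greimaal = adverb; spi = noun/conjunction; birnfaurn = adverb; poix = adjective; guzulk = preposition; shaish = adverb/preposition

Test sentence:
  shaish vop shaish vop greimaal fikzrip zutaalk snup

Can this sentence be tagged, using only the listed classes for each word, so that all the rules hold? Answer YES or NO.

NO

Candidates per position — 1:shaish {adverb,preposition}; 2:vop {noun,adjective}; 3:shaish {adverb,preposition}; 4:vop {noun,adjective}; 5:greimaal {adverb}; 6:fikzrip {conjunction}; 7:zutaalk {preposition}; 8:snup {noun,preposition}.
Rule 2 cannot be satisfied by any choice of tags from the lexicon.
So there is no consistent tagging.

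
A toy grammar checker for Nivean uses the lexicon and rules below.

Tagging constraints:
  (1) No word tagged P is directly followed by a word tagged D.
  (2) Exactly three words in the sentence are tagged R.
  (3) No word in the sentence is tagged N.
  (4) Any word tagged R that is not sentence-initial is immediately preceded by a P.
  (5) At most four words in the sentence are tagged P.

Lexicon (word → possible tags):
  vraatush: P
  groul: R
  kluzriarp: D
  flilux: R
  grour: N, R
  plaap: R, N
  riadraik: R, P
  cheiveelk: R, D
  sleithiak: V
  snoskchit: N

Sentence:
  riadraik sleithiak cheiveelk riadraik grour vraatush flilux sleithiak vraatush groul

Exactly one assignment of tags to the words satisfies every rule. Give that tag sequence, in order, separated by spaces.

Candidates per position — 1:riadraik {R,P}; 2:sleithiak {V}; 3:cheiveelk {R,D}; 4:riadraik {R,P}; 5:grour {N,R}; 6:vraatush {P}; 7:flilux {R}; 8:sleithiak {V}; 9:vraatush {P}; 10:groul {R}.
If word 3 were R, no tagging could satisfy rule 4; so word 3 is D.
If word 4 were R, no tagging could satisfy rule 4; so word 4 is P.
If word 5 were N, no tagging could satisfy rule 3; so word 5 is R.
If word 1 were R, no tagging could satisfy rule 2; so word 1 is P.
The only consistent sequence is: P V D P R P R V P R.
Verifying each rule — rule 1 satisfied; rule 2 satisfied; rule 3 satisfied; rule 4 satisfied; rule 5 satisfied.

P V D P R P R V P R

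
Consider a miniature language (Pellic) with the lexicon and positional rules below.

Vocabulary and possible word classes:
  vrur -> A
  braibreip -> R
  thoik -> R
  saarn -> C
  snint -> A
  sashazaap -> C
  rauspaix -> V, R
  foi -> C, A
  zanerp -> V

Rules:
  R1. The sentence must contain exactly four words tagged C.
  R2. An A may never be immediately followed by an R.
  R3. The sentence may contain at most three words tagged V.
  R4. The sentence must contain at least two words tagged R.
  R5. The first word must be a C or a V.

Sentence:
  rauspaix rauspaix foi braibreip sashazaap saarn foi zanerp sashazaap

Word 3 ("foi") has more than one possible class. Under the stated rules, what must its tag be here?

Candidates per position — 1:rauspaix {V,R}; 2:rauspaix {V,R}; 3:foi {C,A}; 4:braibreip {R}; 5:sashazaap {C}; 6:saarn {C}; 7:foi {C,A}; 8:zanerp {V}; 9:sashazaap {C}.
Position 1: R is ruled out by rule 5; that leaves V.
Position 2: V is ruled out by rule 4; that leaves R.
Position 3: A is ruled out by rule 2; that leaves C.
Position 7: C is ruled out by rule 1; that leaves A.
That leaves exactly one tagging: V R C R C C A V C.
Checking: rule 1 ok; rule 2 ok; rule 3 ok; rule 4 ok; rule 5 ok.

C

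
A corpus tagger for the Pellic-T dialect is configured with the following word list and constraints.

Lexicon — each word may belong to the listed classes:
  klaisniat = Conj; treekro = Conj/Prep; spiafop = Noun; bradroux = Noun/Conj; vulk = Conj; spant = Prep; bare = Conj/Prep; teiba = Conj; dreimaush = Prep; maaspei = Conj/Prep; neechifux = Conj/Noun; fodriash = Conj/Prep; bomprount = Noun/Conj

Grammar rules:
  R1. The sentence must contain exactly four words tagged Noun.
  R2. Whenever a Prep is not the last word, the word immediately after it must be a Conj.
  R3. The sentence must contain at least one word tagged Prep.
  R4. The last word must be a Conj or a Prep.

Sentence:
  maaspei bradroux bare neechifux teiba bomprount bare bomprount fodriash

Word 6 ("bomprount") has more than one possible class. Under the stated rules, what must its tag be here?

Noun

Candidates per position — 1:maaspei {Conj,Prep}; 2:bradroux {Noun,Conj}; 3:bare {Conj,Prep}; 4:neechifux {Conj,Noun}; 5:teiba {Conj}; 6:bomprount {Noun,Conj}; 7:bare {Conj,Prep}; 8:bomprount {Noun,Conj}; 9:fodriash {Conj,Prep}.
Position 2: Conj is ruled out by rule 1; that leaves Noun.
Position 4: Conj is ruled out by rule 1; that leaves Noun.
Position 6: Conj is ruled out by rule 1; that leaves Noun.
Position 8: Conj is ruled out by rule 1; that leaves Noun.
Position 1: Prep is ruled out by rule 2; that leaves Conj.
Position 3: Prep is ruled out by rule 2; that leaves Conj.
Position 7: Prep is ruled out by rule 2; that leaves Conj.
Position 9: Conj is ruled out by rule 3; that leaves Prep.
That leaves exactly one tagging: Conj Noun Conj Noun Conj Noun Conj Noun Prep.
Rule-by-rule: rule 1 holds; rule 2 holds; rule 3 holds; rule 4 holds.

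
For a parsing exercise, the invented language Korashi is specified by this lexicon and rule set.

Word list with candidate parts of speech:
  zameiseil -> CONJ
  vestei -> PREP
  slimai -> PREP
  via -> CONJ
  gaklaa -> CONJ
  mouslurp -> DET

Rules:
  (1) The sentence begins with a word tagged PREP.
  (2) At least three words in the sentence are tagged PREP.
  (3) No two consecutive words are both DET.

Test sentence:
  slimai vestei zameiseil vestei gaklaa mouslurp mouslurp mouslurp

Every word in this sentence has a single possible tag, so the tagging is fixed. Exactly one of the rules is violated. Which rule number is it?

Fixed tagging: PREP PREP CONJ PREP CONJ DET DET DET.
Applying the rules: R1 pass, R2 pass, R3 fail.
Only rule 3 fails.

3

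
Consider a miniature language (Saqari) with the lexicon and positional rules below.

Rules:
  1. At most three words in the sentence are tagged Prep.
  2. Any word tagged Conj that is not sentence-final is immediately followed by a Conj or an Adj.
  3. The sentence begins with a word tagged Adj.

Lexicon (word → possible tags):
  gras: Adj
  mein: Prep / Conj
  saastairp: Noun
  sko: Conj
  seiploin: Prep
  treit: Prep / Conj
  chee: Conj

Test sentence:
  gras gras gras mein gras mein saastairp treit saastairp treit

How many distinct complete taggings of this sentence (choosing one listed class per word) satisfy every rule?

3

Candidates per position — 1:gras {Adj}; 2:gras {Adj}; 3:gras {Adj}; 4:mein {Prep,Conj}; 5:gras {Adj}; 6:mein {Prep,Conj}; 7:saastairp {Noun}; 8:treit {Prep,Conj}; 9:saastairp {Noun}; 10:treit {Prep,Conj}.
There are 16 candidate sequences in total.
The sequences that satisfy every rule: Adj Adj Adj Prep Adj Prep Noun Prep Noun Conj; Adj Adj Adj Conj Adj Prep Noun Prep Noun Prep; Adj Adj Adj Conj Adj Prep Noun Prep Noun Conj.
Count = 3.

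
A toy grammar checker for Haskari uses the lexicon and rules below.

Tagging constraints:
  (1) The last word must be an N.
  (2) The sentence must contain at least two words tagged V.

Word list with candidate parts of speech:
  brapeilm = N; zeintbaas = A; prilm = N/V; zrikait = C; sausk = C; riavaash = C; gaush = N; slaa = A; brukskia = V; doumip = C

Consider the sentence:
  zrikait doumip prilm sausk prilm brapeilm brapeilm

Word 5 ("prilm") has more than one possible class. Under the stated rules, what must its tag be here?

V

Candidates per position — 1:zrikait {C}; 2:doumip {C}; 3:prilm {N,V}; 4:sausk {C}; 5:prilm {N,V}; 6:brapeilm {N}; 7:brapeilm {N}.
Word 3 cannot be N — rule 2 would then fail for every completion. It is V.
Word 5 cannot be N — rule 2 would then fail for every completion. It is V.
The unique satisfying tagging is: C C V C V N N.
Verifying each rule — rule 1 holds; rule 2 holds.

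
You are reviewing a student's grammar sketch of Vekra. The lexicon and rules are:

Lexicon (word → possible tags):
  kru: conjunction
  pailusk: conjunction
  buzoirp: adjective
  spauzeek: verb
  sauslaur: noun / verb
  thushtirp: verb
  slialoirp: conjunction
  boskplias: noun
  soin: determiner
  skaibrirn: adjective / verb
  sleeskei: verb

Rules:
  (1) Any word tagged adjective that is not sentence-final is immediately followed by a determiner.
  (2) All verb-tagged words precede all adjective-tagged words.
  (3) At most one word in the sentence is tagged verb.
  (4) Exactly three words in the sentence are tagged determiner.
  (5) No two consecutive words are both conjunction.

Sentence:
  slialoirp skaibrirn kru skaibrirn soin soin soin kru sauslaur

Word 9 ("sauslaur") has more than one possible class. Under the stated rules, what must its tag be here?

Candidates per position — 1:slialoirp {conjunction}; 2:skaibrirn {adjective,verb}; 3:kru {conjunction}; 4:skaibrirn {adjective,verb}; 5:soin {determiner}; 6:soin {determiner}; 7:soin {determiner}; 8:kru {conjunction}; 9:sauslaur {noun,verb}.
Position 2: adjective is ruled out by rule 1; that leaves verb.
Position 4: verb is ruled out by rule 3; that leaves adjective.
Position 9: verb is ruled out by rule 2; that leaves noun.
That leaves exactly one tagging: conjunction verb conjunction adjective determiner determiner determiner conjunction noun.
Rule-by-rule: rule 1 ok; rule 2 ok; rule 3 ok; rule 4 ok; rule 5 ok.

noun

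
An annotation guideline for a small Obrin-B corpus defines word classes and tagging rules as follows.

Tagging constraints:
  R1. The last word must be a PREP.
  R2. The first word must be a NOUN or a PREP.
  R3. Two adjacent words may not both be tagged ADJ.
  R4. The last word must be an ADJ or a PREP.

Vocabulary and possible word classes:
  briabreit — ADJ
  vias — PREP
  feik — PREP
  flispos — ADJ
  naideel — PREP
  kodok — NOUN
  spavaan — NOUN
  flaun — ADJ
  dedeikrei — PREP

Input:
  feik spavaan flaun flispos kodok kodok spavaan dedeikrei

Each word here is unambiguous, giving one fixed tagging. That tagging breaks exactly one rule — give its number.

Fixed tagging: PREP NOUN ADJ ADJ NOUN NOUN NOUN PREP.
Rule check: R1 ok, R2 ok, R3 fails, R4 ok.
Only rule 3 fails.

3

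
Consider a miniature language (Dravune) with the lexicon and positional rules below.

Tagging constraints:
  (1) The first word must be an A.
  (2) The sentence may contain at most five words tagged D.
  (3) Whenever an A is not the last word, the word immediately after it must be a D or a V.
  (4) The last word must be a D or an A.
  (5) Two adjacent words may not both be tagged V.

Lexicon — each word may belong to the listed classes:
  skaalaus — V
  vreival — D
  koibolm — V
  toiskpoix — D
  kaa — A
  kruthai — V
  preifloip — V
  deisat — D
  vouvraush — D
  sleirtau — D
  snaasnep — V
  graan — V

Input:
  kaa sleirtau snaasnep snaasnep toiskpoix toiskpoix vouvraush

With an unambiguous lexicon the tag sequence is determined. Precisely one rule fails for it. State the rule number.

5

Fixed tagging: A D V V D D D.
Applying the rules: R1 holds, R2 holds, R3 holds, R4 holds, R5 violated.
Only rule 5 fails.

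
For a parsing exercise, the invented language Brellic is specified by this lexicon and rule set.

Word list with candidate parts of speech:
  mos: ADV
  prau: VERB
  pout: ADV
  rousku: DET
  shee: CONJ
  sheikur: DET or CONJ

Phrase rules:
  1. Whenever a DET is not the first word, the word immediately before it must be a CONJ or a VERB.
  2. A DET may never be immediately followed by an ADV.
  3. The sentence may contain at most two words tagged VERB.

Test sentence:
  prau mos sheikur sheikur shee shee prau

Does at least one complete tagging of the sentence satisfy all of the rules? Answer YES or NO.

Candidates per position — 1:prau {VERB}; 2:mos {ADV}; 3:sheikur {DET,CONJ}; 4:sheikur {DET,CONJ}; 5:shee {CONJ}; 6:shee {CONJ}; 7:prau {VERB}.
One satisfying assignment: VERB ADV CONJ CONJ CONJ CONJ VERB.
Verifying each rule — rule 1 holds; rule 2 holds; rule 3 holds.

YES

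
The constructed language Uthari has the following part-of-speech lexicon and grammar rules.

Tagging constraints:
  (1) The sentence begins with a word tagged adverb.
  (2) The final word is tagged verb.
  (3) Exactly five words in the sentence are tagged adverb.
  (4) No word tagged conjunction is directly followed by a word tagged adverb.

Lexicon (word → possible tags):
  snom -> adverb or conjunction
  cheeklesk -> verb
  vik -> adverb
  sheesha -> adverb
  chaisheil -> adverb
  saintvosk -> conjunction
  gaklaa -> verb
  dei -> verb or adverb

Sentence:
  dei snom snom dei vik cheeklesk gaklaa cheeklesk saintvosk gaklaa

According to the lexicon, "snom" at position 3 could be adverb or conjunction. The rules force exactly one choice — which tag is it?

adverb

Candidates per position — 1:dei {verb,adverb}; 2:snom {adverb,conjunction}; 3:snom {adverb,conjunction}; 4:dei {verb,adverb}; 5:vik {adverb}; 6:cheeklesk {verb}; 7:gaklaa {verb}; 8:cheeklesk {verb}; 9:saintvosk {conjunction}; 10:gaklaa {verb}.
Position 1: verb is ruled out by rule 1; that leaves adverb.
Position 2: conjunction is ruled out by rule 3; that leaves adverb.
Position 3: conjunction is ruled out by rule 3; that leaves adverb.
Position 4: verb is ruled out by rule 3; that leaves adverb.
So the tagging must be: adverb adverb adverb adverb adverb verb verb verb conjunction verb.
Check: rule 1 holds; rule 2 holds; rule 3 holds; rule 4 holds.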